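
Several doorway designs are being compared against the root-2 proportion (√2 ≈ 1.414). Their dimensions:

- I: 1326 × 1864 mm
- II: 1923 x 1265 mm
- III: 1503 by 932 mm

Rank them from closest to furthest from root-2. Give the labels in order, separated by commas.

I, II, III

Ratios: I = 1864 / 1326 ≈ 1.406; II = 1923 / 1265 ≈ 1.520; III = 1503 / 932 ≈ 1.613.
|Δ from 1.414|: I 0.008; II 0.106; III 0.199.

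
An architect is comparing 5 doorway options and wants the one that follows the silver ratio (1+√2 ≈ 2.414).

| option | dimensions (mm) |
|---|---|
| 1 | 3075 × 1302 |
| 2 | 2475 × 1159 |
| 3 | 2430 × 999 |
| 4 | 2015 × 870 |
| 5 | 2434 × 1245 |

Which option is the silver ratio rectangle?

3

Ratios (long/short): 1 ≈ 2.362; 2 ≈ 2.135; 3 ≈ 2.432; 4 ≈ 2.316; 5 ≈ 1.955.
silver ratio ≈ 2.414; option 3 is nearest (Δ 0.018).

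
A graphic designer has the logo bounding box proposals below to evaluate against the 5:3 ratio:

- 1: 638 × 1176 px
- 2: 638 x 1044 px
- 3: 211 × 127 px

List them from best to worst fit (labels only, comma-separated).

3, 2, 1

Ratios: 1 = 1176 / 638 ≈ 1.843; 2 = 1044 / 638 ≈ 1.636; 3 = 211 / 127 ≈ 1.661.
|Δ from 1.667|: 1 0.176; 2 0.031; 3 0.006.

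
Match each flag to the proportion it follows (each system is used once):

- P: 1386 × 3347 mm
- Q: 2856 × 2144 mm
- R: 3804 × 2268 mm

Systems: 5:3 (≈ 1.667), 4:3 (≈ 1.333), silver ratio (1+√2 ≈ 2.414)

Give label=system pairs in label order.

P = 3347/1386 ≈ 2.415 → silver ratio (2.414)
Q = 2856/2144 ≈ 1.332 → 4:3 (1.333)
R = 3804/2268 ≈ 1.677 → 5:3 (1.667)

P=silver ratio, Q=4:3, R=5:3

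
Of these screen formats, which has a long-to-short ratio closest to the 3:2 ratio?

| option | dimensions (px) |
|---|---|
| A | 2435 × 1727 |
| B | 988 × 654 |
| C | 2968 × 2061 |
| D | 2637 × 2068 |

B

Target 3:2 ≈ 1.500.
A: 1.410 (Δ0.090)  B: 1.511 (Δ0.011)  C: 1.440 (Δ0.060)  D: 1.275 (Δ0.225)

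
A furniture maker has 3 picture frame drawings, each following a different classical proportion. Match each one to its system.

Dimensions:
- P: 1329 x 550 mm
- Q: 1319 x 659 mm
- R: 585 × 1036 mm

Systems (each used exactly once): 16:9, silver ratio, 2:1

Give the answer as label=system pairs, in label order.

P=silver ratio, Q=2:1, R=16:9

P = 1329/550 ≈ 2.416 → silver ratio (2.414)
Q = 1319/659 ≈ 2.002 → 2:1 (2.000)
R = 1036/585 ≈ 1.771 → 16:9 (1.778)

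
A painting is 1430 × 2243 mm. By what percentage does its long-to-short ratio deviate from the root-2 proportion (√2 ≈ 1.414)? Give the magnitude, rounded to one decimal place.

Ratio = 2243 / 1430 ≈ 1.5685.
Ideal root-2 ≈ 1.4142. |1.5685 − 1.4142| / 1.4142 ≈ 10.91% → 10.9%.

10.9%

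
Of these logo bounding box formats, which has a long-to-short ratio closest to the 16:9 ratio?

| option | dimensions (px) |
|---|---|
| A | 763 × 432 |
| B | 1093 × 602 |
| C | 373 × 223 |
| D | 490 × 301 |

A

Target 16:9 ≈ 1.778.
A: 1.766 (Δ0.012)  B: 1.816 (Δ0.038)  C: 1.673 (Δ0.105)  D: 1.628 (Δ0.150)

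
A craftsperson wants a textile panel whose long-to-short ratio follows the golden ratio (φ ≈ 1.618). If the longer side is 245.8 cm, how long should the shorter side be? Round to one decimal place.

golden ratio ≈ 1.61803.
Shorter side = 245.8 ÷ 1.61803 ≈ 151.913 → 151.9 cm.

151.9 cm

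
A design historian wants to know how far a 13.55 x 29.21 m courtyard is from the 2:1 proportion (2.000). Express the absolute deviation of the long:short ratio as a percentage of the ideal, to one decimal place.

Ratio = 29.21 / 13.55 ≈ 2.1557.
Ideal 2:1 = 2.0000. |2.1557 − 2.0000| / 2.0000 ≈ 7.78% → 7.8%.

7.8%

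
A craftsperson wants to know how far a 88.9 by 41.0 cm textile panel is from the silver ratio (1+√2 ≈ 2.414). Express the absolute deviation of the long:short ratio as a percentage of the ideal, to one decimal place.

Ratio = 88.9 / 41.0 ≈ 2.1683.
Ideal silver ratio ≈ 2.4142. |2.1683 − 2.4142| / 2.4142 ≈ 10.19% → 10.2%.

10.2%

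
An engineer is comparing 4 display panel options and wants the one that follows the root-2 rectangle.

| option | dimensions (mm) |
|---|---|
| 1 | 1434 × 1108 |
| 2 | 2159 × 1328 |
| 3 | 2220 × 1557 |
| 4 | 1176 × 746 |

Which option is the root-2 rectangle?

Target root-2 ≈ 1.414.
1: 1.294 (Δ0.120)  2: 1.626 (Δ0.212)  3: 1.426 (Δ0.012)  4: 1.576 (Δ0.162)

3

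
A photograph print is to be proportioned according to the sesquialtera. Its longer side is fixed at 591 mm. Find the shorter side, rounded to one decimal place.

3:2 = 1.50000.
Shorter side = 591 ÷ 1.50000 ≈ 394.000 → 394.0 mm.

394.0 mm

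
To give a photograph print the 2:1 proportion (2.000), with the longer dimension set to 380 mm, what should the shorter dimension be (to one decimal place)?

190.0 mm

2:1 = 2.00000.
Shorter side = 380 ÷ 2.00000 ≈ 190.000 → 190.0 mm.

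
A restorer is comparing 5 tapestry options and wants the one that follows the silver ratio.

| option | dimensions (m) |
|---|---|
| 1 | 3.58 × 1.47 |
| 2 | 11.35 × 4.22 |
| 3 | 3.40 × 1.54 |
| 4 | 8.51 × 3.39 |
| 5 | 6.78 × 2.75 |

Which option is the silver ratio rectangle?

Ratios (long/short): 1 ≈ 2.435; 2 ≈ 2.690; 3 ≈ 2.208; 4 ≈ 2.510; 5 ≈ 2.465.
silver ratio ≈ 2.414; option 1 is nearest (Δ 0.021).

1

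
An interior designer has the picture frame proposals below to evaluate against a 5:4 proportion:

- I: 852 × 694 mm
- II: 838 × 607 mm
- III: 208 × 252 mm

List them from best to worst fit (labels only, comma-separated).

I: 852/694 ≈ 1.228 → |1.228 − 1.250| = 0.022
II: 838/607 ≈ 1.381 → |1.381 − 1.250| = 0.131
III: 252/208 ≈ 1.212 → |1.212 − 1.250| = 0.038

I, III, II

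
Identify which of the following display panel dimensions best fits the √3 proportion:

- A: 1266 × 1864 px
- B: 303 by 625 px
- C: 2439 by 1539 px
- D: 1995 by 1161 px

D

Target root-3 ≈ 1.732.
A: 1.472 (Δ0.260)  B: 2.063 (Δ0.331)  C: 1.585 (Δ0.147)  D: 1.718 (Δ0.014)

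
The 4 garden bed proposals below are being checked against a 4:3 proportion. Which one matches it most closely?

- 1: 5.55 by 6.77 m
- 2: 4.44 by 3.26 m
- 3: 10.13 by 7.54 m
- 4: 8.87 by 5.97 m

3

Target 4:3 ≈ 1.333.
1: 1.220 (Δ0.113)  2: 1.362 (Δ0.029)  3: 1.344 (Δ0.011)  4: 1.486 (Δ0.153)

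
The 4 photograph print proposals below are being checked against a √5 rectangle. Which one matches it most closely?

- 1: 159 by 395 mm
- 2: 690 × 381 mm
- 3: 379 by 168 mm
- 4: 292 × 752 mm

3

Target root-5 ≈ 2.236.
1: 2.484 (Δ0.248)  2: 1.811 (Δ0.425)  3: 2.256 (Δ0.020)  4: 2.575 (Δ0.339)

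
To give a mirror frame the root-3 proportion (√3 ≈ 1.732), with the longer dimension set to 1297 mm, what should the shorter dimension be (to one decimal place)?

root-3 ≈ 1.73205.
Shorter side = 1297 ÷ 1.73205 ≈ 748.824 → 748.8 mm.

748.8 mm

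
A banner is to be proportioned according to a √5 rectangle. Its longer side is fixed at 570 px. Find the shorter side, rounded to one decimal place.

254.9 px

root-5 ≈ 2.23607.
Shorter side = 570 ÷ 2.23607 ≈ 254.912 → 254.9 px.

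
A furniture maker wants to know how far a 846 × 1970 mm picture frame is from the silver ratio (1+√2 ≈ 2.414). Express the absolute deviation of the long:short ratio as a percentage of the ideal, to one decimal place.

3.5%

Ratio = 1970 / 846 ≈ 2.3286.
Ideal silver ratio ≈ 2.4142. |2.3286 − 2.4142| / 2.4142 ≈ 3.55% → 3.5%.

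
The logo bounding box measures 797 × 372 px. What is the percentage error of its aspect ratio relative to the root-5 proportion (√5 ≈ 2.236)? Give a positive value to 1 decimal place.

Ratio = 797 / 372 ≈ 2.1425.
Ideal root-5 ≈ 2.2361. |2.1425 − 2.2361| / 2.2361 ≈ 4.19% → 4.2%.

4.2%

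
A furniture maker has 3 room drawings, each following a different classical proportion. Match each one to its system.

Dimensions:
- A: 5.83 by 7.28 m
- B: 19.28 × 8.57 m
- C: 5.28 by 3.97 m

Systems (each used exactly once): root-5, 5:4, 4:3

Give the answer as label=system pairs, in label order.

A=5:4, B=root-5, C=4:3

A = 7.28/5.83 ≈ 1.249 → 5:4 (1.250)
B = 19.28/8.57 ≈ 2.250 → root-5 (2.236)
C = 5.28/3.97 ≈ 1.330 → 4:3 (1.333)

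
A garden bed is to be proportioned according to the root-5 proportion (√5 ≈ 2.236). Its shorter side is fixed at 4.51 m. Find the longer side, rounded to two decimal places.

root-5 ≈ 2.23607.
Longer side = 4.51 × 2.23607 ≈ 10.0847 → 10.08 m.

10.08 m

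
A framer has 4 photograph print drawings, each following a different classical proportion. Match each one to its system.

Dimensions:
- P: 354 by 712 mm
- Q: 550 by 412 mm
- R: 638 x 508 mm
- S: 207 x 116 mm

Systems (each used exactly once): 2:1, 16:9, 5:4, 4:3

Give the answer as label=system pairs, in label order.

P = 712/354 ≈ 2.011 → 2:1 (2.000)
Q = 550/412 ≈ 1.335 → 4:3 (1.333)
R = 638/508 ≈ 1.256 → 5:4 (1.250)
S = 207/116 ≈ 1.784 → 16:9 (1.778)

P=2:1, Q=4:3, R=5:4, S=16:9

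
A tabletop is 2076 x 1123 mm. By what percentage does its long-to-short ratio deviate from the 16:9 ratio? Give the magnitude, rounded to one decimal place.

4.0%

Ratio = 2076 / 1123 ≈ 1.8486.
Ideal 16:9 ≈ 1.7778. |1.8486 − 1.7778| / 1.7778 ≈ 3.98% → 4.0%.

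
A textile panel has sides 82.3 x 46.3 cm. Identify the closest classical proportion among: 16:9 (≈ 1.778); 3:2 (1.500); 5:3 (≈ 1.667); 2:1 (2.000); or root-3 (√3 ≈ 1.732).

Ratio = 82.3 / 46.3 ≈ 1.778.
Distances: 16:9 1.778 (Δ 0.000); 3:2 1.500 (Δ 0.278); 5:3 1.667 (Δ 0.111); 2:1 2.000 (Δ 0.222); root-3 1.732 (Δ 0.046).

16:9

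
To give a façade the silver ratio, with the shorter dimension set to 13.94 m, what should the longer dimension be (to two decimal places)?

33.65 m

silver ratio ≈ 2.41421.
Longer side = 13.94 × 2.41421 ≈ 33.6541 → 33.65 m.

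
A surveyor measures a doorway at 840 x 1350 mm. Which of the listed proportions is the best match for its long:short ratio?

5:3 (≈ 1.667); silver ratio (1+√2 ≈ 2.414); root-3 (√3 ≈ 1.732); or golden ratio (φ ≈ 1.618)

Ratio = 1350 / 840 ≈ 1.607.
Distances: 5:3 1.667 (Δ 0.060); silver ratio 2.414 (Δ 0.807); root-3 1.732 (Δ 0.125); golden ratio 1.618 (Δ 0.011).

golden ratio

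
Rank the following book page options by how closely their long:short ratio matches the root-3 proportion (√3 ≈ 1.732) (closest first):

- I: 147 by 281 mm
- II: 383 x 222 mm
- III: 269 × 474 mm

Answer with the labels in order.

Ratios: I = 281 / 147 ≈ 1.912; II = 383 / 222 ≈ 1.725; III = 474 / 269 ≈ 1.762.
|Δ from 1.732|: I 0.180; II 0.007; III 0.030.

II, III, I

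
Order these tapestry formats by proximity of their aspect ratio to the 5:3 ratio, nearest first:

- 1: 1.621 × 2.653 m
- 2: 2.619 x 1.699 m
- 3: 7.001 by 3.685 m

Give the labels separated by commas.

1, 2, 3

1: 2.653/1.621 ≈ 1.637 → |1.637 − 1.667| = 0.030
2: 2.619/1.699 ≈ 1.541 → |1.541 − 1.667| = 0.126
3: 7.001/3.685 ≈ 1.900 → |1.900 − 1.667| = 0.233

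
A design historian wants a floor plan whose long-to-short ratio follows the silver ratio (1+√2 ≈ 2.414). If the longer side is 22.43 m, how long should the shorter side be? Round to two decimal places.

silver ratio ≈ 2.41421.
Shorter side = 22.43 ÷ 2.41421 ≈ 9.2908 → 9.29 m.

9.29 m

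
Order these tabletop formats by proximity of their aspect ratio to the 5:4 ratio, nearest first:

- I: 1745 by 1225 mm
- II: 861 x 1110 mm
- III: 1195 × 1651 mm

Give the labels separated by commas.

I: 1745/1225 ≈ 1.424 → |1.424 − 1.250| = 0.174
II: 1110/861 ≈ 1.289 → |1.289 − 1.250| = 0.039
III: 1651/1195 ≈ 1.382 → |1.382 − 1.250| = 0.132

II, III, I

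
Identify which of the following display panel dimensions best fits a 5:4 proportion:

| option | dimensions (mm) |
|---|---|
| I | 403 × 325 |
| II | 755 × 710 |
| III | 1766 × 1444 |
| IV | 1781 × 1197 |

I

Target 5:4 ≈ 1.250.
I: 1.240 (Δ0.010)  II: 1.063 (Δ0.187)  III: 1.223 (Δ0.027)  IV: 1.488 (Δ0.238)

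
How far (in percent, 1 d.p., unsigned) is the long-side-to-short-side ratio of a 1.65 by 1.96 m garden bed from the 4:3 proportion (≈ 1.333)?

10.9%

Ratio = 1.96 / 1.65 ≈ 1.1879.
Ideal 4:3 ≈ 1.3333. |1.1879 − 1.3333| / 1.3333 ≈ 10.91% → 10.9%.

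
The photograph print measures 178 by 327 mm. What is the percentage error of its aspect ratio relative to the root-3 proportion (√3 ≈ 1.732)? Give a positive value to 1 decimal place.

Ratio = 327 / 178 ≈ 1.8371.
Ideal root-3 ≈ 1.7321. |1.8371 − 1.7321| / 1.7321 ≈ 6.06% → 6.1%.

6.1%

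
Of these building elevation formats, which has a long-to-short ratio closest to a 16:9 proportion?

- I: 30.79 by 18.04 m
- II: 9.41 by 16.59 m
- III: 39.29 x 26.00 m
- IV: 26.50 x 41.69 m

Ratios (long/short): I ≈ 1.707; II ≈ 1.763; III ≈ 1.511; IV ≈ 1.573.
16:9 ≈ 1.778; option II is nearest (Δ 0.015).

II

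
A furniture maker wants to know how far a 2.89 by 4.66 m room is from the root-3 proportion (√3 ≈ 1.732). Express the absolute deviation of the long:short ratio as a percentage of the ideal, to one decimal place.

Ratio = 4.66 / 2.89 ≈ 1.6125.
Ideal root-3 ≈ 1.7321. |1.6125 − 1.7321| / 1.7321 ≈ 6.90% → 6.9%.

6.9%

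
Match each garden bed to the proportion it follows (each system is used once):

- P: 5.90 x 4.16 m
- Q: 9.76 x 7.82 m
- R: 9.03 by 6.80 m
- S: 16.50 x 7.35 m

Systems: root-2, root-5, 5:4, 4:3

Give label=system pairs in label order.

P = 5.90/4.16 ≈ 1.418 → root-2 (1.414)
Q = 9.76/7.82 ≈ 1.248 → 5:4 (1.250)
R = 9.03/6.80 ≈ 1.328 → 4:3 (1.333)
S = 16.50/7.35 ≈ 2.245 → root-5 (2.236)

P=root-2, Q=5:4, R=4:3, S=root-5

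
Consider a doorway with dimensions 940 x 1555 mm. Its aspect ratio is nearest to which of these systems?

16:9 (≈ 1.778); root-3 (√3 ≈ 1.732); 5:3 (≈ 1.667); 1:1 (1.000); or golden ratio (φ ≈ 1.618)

5:3

1555/940 ≈ 1.654. Nearest candidates are 5:3 (1.667, off by 0.013) and golden ratio (1.618, off by 0.036).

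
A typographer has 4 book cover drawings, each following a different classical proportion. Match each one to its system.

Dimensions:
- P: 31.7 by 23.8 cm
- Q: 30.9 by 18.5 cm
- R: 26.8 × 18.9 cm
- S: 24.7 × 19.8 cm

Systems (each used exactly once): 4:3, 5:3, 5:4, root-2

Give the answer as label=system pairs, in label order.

P=4:3, Q=5:3, R=root-2, S=5:4

P = 31.7/23.8 ≈ 1.332 → 4:3 (1.333)
Q = 30.9/18.5 ≈ 1.670 → 5:3 (1.667)
R = 26.8/18.9 ≈ 1.418 → root-2 (1.414)
S = 24.7/19.8 ≈ 1.247 → 5:4 (1.250)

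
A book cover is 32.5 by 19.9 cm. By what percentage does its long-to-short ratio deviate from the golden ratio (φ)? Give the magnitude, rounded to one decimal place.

0.9%

Ratio = 32.5 / 19.9 ≈ 1.6332.
Ideal golden ratio ≈ 1.6180. |1.6332 − 1.6180| / 1.6180 ≈ 0.94% → 0.9%.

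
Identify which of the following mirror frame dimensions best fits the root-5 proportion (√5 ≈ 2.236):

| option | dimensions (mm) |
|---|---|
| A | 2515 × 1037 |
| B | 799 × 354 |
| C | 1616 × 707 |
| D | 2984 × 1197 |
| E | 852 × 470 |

Ratios (long/short): A ≈ 2.425; B ≈ 2.257; C ≈ 2.286; D ≈ 2.493; E ≈ 1.813.
root-5 ≈ 2.236; option B is nearest (Δ 0.021).

B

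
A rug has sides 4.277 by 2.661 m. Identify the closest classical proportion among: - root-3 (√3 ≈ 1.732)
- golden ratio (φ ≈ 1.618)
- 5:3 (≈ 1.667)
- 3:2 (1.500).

golden ratio

4.277/2.661 ≈ 1.607. Nearest candidates are golden ratio (1.618, off by 0.011) and 5:3 (1.667, off by 0.060).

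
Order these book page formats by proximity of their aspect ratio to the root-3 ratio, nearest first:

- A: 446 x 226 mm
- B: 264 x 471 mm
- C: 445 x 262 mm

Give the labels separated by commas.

Ratios: A = 446 / 226 ≈ 1.973; B = 471 / 264 ≈ 1.784; C = 445 / 262 ≈ 1.698.
|Δ from 1.732|: A 0.241; B 0.052; C 0.034.

C, B, A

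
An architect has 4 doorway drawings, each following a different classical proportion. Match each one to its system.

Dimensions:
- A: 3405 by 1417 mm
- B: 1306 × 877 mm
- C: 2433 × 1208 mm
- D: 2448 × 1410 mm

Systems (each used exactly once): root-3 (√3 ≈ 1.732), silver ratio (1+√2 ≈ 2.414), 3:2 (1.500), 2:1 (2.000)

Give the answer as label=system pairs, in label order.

Ratios: A ≈ 2.403; B ≈ 1.489; C ≈ 2.014; D ≈ 1.736.
Targets: root-3 ≈ 1.732; silver ratio ≈ 2.414; 3:2 ≈ 1.500; 2:1 ≈ 2.000.

A=silver ratio, B=3:2, C=2:1, D=root-3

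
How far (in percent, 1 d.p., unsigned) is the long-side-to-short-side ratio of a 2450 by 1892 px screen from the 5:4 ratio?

Ratio = 2450 / 1892 ≈ 1.2949.
Ideal 5:4 = 1.2500. |1.2949 − 1.2500| / 1.2500 ≈ 3.59% → 3.6%.

3.6%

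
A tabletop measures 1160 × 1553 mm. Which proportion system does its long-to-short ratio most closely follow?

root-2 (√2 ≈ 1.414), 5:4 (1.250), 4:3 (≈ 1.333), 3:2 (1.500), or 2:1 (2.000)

Ratio = 1553 / 1160 ≈ 1.339.
Distances: root-2 1.414 (Δ 0.075); 5:4 1.250 (Δ 0.089); 4:3 1.333 (Δ 0.006); 3:2 1.500 (Δ 0.161); 2:1 2.000 (Δ 0.661).

4:3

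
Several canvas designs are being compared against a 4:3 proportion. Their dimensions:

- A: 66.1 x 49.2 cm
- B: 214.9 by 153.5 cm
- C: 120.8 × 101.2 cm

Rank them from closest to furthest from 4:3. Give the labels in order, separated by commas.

A, B, C

A: 66.1/49.2 ≈ 1.343 → |1.343 − 1.333| = 0.010
B: 214.9/153.5 ≈ 1.400 → |1.400 − 1.333| = 0.067
C: 120.8/101.2 ≈ 1.194 → |1.194 − 1.333| = 0.139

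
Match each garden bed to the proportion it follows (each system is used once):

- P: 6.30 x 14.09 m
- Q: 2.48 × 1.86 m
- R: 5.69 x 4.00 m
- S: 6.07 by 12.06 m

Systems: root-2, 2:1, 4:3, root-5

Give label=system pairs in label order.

Ratios: P ≈ 2.237; Q ≈ 1.333; R ≈ 1.423; S ≈ 1.987.
Targets: root-2 ≈ 1.414; 2:1 ≈ 2.000; 4:3 ≈ 1.333; root-5 ≈ 2.236.

P=root-5, Q=4:3, R=root-2, S=2:1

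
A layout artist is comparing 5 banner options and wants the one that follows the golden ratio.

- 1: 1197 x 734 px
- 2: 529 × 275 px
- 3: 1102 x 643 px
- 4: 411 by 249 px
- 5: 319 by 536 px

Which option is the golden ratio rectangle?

1

Ratios (long/short): 1 ≈ 1.631; 2 ≈ 1.924; 3 ≈ 1.714; 4 ≈ 1.651; 5 ≈ 1.680.
golden ratio ≈ 1.618; option 1 is nearest (Δ 0.013).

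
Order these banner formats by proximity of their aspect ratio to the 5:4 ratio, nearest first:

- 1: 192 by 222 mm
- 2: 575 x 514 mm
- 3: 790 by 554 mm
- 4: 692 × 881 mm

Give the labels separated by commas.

1: 222/192 ≈ 1.156 → |1.156 − 1.250| = 0.094
2: 575/514 ≈ 1.119 → |1.119 − 1.250| = 0.131
3: 790/554 ≈ 1.426 → |1.426 − 1.250| = 0.176
4: 881/692 ≈ 1.273 → |1.273 − 1.250| = 0.023

4, 1, 2, 3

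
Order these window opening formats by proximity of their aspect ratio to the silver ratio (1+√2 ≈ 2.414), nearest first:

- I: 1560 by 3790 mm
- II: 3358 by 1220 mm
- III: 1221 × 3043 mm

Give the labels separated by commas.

I: 3790/1560 ≈ 2.429 → |2.429 − 2.414| = 0.015
II: 3358/1220 ≈ 2.752 → |2.752 − 2.414| = 0.338
III: 3043/1221 ≈ 2.492 → |2.492 − 2.414| = 0.078

I, III, II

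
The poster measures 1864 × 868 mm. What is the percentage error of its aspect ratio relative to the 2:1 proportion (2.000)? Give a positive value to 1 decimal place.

7.4%

Ratio = 1864 / 868 ≈ 2.1475.
Ideal 2:1 = 2.0000. |2.1475 − 2.0000| / 2.0000 ≈ 7.37% → 7.4%.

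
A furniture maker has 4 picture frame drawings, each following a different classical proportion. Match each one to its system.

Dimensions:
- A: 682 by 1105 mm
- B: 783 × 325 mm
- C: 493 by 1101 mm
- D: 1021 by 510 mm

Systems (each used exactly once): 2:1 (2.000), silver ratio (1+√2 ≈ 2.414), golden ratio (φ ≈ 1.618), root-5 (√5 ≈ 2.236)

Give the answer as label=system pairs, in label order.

A = 1105/682 ≈ 1.620 → golden ratio (1.618)
B = 783/325 ≈ 2.409 → silver ratio (2.414)
C = 1101/493 ≈ 2.233 → root-5 (2.236)
D = 1021/510 ≈ 2.002 → 2:1 (2.000)

A=golden ratio, B=silver ratio, C=root-5, D=2:1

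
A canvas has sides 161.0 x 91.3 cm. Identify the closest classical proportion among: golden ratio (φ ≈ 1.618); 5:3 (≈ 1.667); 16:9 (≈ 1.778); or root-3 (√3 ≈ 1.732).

161.0/91.3 ≈ 1.763. Nearest candidates are 16:9 (1.778, off by 0.015) and root-3 (1.732, off by 0.031).

16:9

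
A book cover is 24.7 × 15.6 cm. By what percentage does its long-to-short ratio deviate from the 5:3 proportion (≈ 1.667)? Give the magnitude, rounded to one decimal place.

5.0%

Ratio = 24.7 / 15.6 ≈ 1.5833.
Ideal 5:3 ≈ 1.6667. |1.5833 − 1.6667| / 1.6667 ≈ 5.00% → 5.0%.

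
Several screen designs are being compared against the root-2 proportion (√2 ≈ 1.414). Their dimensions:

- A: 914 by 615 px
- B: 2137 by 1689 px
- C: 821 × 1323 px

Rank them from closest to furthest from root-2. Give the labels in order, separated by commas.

A, B, C

Ratios: A = 914 / 615 ≈ 1.486; B = 2137 / 1689 ≈ 1.265; C = 1323 / 821 ≈ 1.611.
|Δ from 1.414|: A 0.072; B 0.149; C 0.197.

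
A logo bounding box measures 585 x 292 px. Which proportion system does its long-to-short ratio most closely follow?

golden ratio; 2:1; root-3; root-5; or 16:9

2:1

Ratio = 585 / 292 ≈ 2.003.
Distances: golden ratio 1.618 (Δ 0.385); 2:1 2.000 (Δ 0.003); root-3 1.732 (Δ 0.271); root-5 2.236 (Δ 0.233); 16:9 1.778 (Δ 0.225).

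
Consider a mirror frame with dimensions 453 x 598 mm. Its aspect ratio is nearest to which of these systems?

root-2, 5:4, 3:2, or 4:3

598/453 ≈ 1.320. Nearest candidates are 4:3 (1.333, off by 0.013) and 5:4 (1.250, off by 0.070).

4:3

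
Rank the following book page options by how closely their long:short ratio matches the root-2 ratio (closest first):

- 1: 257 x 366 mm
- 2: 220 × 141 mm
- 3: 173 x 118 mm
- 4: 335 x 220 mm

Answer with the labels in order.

Ratios: 1 = 366 / 257 ≈ 1.424; 2 = 220 / 141 ≈ 1.560; 3 = 173 / 118 ≈ 1.466; 4 = 335 / 220 ≈ 1.523.
|Δ from 1.414|: 1 0.010; 2 0.146; 3 0.052; 4 0.109.

1, 3, 4, 2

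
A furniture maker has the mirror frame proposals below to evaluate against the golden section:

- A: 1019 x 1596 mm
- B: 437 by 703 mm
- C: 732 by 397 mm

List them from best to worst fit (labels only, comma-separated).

B, A, C

Ratios: A = 1596 / 1019 ≈ 1.566; B = 703 / 437 ≈ 1.609; C = 732 / 397 ≈ 1.844.
|Δ from 1.618|: A 0.052; B 0.009; C 0.226.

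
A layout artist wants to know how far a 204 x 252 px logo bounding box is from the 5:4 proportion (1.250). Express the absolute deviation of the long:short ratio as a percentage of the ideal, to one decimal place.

Ratio = 252 / 204 ≈ 1.2353.
Ideal 5:4 = 1.2500. |1.2353 − 1.2500| / 1.2500 ≈ 1.18% → 1.2%.

1.2%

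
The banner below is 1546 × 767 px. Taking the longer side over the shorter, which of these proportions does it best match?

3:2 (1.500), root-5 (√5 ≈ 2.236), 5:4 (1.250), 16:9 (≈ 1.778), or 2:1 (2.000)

1546/767 ≈ 2.016. Nearest candidates are 2:1 (2.000, off by 0.016) and root-5 (2.236, off by 0.220).

2:1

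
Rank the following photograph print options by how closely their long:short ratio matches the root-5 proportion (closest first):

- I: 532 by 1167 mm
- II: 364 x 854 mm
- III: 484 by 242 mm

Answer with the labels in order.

I: 1167/532 ≈ 2.194 → |2.194 − 2.236| = 0.042
II: 854/364 ≈ 2.346 → |2.346 − 2.236| = 0.110
III: 484/242 ≈ 2.000 → |2.000 − 2.236| = 0.236

I, II, III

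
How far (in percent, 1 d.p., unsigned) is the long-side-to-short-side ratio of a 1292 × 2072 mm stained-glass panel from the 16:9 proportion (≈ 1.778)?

9.8%

Ratio = 2072 / 1292 ≈ 1.6037.
Ideal 16:9 ≈ 1.7778. |1.6037 − 1.7778| / 1.7778 ≈ 9.79% → 9.8%.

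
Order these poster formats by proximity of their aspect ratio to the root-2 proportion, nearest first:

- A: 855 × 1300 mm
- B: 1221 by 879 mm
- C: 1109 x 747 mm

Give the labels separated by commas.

B, C, A

A: 1300/855 ≈ 1.520 → |1.520 − 1.414| = 0.106
B: 1221/879 ≈ 1.389 → |1.389 − 1.414| = 0.025
C: 1109/747 ≈ 1.485 → |1.485 − 1.414| = 0.071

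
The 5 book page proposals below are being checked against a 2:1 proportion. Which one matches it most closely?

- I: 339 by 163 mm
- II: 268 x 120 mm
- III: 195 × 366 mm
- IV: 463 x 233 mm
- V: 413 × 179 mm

IV

Ratios (long/short): I ≈ 2.080; II ≈ 2.233; III ≈ 1.877; IV ≈ 1.987; V ≈ 2.307.
2:1 ≈ 2.000; option IV is nearest (Δ 0.013).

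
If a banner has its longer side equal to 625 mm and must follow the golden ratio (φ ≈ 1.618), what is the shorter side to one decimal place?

386.3 mm

golden ratio ≈ 1.61803.
Shorter side = 625 ÷ 1.61803 ≈ 386.272 → 386.3 mm.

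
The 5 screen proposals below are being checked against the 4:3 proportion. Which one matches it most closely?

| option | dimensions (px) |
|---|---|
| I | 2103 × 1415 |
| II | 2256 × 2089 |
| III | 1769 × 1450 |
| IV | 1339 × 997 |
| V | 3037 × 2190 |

IV

Ratios (long/short): I ≈ 1.486; II ≈ 1.080; III ≈ 1.220; IV ≈ 1.343; V ≈ 1.387.
4:3 ≈ 1.333; option IV is nearest (Δ 0.010).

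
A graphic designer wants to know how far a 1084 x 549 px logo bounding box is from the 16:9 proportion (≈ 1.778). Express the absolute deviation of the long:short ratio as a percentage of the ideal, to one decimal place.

11.1%

Ratio = 1084 / 549 ≈ 1.9745.
Ideal 16:9 ≈ 1.7778. |1.9745 − 1.7778| / 1.7778 ≈ 11.06% → 11.1%.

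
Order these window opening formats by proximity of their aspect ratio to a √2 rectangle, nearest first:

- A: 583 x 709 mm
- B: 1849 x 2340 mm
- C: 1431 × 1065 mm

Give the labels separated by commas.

C, B, A

A: 709/583 ≈ 1.216 → |1.216 − 1.414| = 0.198
B: 2340/1849 ≈ 1.266 → |1.266 − 1.414| = 0.148
C: 1431/1065 ≈ 1.344 → |1.344 − 1.414| = 0.070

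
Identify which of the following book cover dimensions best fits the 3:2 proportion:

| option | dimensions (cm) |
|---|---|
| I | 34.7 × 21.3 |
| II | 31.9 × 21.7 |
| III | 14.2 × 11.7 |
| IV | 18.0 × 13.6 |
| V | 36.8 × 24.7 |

V

Target 3:2 ≈ 1.500.
I: 1.629 (Δ0.129)  II: 1.470 (Δ0.030)  III: 1.214 (Δ0.286)  IV: 1.324 (Δ0.176)  V: 1.490 (Δ0.010)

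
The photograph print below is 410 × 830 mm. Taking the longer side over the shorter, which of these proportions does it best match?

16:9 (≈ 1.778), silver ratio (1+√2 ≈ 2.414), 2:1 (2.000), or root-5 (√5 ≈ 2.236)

830/410 ≈ 2.024. Nearest candidates are 2:1 (2.000, off by 0.024) and root-5 (2.236, off by 0.212).

2:1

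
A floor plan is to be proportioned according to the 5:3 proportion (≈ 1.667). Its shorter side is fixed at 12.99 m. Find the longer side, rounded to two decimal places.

5:3 ≈ 1.66667.
Longer side = 12.99 × 1.66667 ≈ 21.6500 → 21.65 m.

21.65 m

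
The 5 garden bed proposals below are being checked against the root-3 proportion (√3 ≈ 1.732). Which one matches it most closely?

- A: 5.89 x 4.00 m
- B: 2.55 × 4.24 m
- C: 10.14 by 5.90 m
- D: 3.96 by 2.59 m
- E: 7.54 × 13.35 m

C

Target root-3 ≈ 1.732.
A: 1.472 (Δ0.260)  B: 1.663 (Δ0.069)  C: 1.719 (Δ0.013)  D: 1.529 (Δ0.203)  E: 1.771 (Δ0.039)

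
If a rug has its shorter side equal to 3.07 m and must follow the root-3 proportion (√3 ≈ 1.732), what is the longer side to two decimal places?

root-3 ≈ 1.73205.
Longer side = 3.07 × 1.73205 ≈ 5.3174 → 5.32 m.

5.32 m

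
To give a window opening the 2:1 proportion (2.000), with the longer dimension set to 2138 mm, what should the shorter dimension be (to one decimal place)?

2:1 = 2.00000.
Shorter side = 2138 ÷ 2.00000 ≈ 1069.000 → 1069.0 mm.

1069.0 mm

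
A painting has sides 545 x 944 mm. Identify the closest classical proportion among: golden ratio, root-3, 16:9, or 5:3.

Ratio = 944 / 545 ≈ 1.732.
Distances: golden ratio 1.618 (Δ 0.114); root-3 1.732 (Δ 0.000); 16:9 1.778 (Δ 0.046); 5:3 1.667 (Δ 0.065).

root-3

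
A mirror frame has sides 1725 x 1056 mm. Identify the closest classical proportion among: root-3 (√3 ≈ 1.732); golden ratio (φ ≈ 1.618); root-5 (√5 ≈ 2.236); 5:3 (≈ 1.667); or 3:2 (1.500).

golden ratio

Ratio = 1725 / 1056 ≈ 1.634.
Distances: root-3 1.732 (Δ 0.098); golden ratio 1.618 (Δ 0.016); root-5 2.236 (Δ 0.602); 5:3 1.667 (Δ 0.033); 3:2 1.500 (Δ 0.134).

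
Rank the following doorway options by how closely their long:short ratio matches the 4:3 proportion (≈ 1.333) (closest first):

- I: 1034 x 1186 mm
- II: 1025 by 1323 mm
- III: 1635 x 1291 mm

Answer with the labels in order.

II, III, I

Ratios: I = 1186 / 1034 ≈ 1.147; II = 1323 / 1025 ≈ 1.291; III = 1635 / 1291 ≈ 1.266.
|Δ from 1.333|: I 0.186; II 0.042; III 0.067.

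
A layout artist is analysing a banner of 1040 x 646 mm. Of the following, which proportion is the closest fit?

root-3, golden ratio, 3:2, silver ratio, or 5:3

golden ratio

Ratio = 1040 / 646 ≈ 1.610.
Distances: root-3 1.732 (Δ 0.122); golden ratio 1.618 (Δ 0.008); 3:2 1.500 (Δ 0.110); silver ratio 2.414 (Δ 0.804); 5:3 1.667 (Δ 0.057).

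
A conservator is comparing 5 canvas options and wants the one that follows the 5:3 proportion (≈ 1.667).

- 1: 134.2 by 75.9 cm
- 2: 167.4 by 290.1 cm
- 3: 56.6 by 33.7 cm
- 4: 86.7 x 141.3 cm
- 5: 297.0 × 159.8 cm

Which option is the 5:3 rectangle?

3

Ratios (long/short): 1 ≈ 1.768; 2 ≈ 1.733; 3 ≈ 1.680; 4 ≈ 1.630; 5 ≈ 1.859.
5:3 ≈ 1.667; option 3 is nearest (Δ 0.013).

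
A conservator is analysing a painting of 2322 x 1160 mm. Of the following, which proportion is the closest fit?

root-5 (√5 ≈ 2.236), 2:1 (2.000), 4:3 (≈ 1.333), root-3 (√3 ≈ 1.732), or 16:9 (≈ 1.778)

Ratio = 2322 / 1160 ≈ 2.002.
Distances: root-5 2.236 (Δ 0.234); 2:1 2.000 (Δ 0.002); 4:3 1.333 (Δ 0.669); root-3 1.732 (Δ 0.270); 16:9 1.778 (Δ 0.224).

2:1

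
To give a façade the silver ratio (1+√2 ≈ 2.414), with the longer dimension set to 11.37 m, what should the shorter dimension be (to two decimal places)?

silver ratio ≈ 2.41421.
Shorter side = 11.37 ÷ 2.41421 ≈ 4.7096 → 4.71 m.

4.71 m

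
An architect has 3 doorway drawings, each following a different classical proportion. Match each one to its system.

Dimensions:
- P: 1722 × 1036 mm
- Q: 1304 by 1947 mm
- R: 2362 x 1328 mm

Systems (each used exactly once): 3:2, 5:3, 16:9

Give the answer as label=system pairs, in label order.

P=5:3, Q=3:2, R=16:9

Ratios: P ≈ 1.662; Q ≈ 1.493; R ≈ 1.779.
Targets: 3:2 ≈ 1.500; 5:3 ≈ 1.667; 16:9 ≈ 1.778.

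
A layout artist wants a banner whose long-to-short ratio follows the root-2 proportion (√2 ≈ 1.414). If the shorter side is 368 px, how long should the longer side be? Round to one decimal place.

520.4 px

root-2 ≈ 1.41421.
Longer side = 368 × 1.41421 ≈ 520.429 → 520.4 px.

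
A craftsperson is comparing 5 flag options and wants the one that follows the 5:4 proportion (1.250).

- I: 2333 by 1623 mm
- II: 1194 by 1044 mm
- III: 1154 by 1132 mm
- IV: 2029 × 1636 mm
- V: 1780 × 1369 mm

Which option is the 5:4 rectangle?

Target 5:4 ≈ 1.250.
I: 1.437 (Δ0.187)  II: 1.144 (Δ0.106)  III: 1.019 (Δ0.231)  IV: 1.240 (Δ0.010)  V: 1.300 (Δ0.050)

IV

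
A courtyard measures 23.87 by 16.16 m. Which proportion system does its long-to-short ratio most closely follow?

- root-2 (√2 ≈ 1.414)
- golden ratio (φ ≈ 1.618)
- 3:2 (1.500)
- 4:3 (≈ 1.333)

3:2

23.87/16.16 ≈ 1.477. Nearest candidates are 3:2 (1.500, off by 0.023) and root-2 (1.414, off by 0.063).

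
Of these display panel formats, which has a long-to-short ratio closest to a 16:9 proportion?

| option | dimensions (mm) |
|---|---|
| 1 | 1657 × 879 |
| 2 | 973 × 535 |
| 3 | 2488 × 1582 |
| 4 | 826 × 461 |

Ratios (long/short): 1 ≈ 1.885; 2 ≈ 1.819; 3 ≈ 1.573; 4 ≈ 1.792.
16:9 ≈ 1.778; option 4 is nearest (Δ 0.014).

4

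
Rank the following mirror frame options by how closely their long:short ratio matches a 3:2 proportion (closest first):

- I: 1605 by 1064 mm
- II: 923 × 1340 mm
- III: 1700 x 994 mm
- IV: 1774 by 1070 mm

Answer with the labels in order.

Ratios: I = 1605 / 1064 ≈ 1.508; II = 1340 / 923 ≈ 1.452; III = 1700 / 994 ≈ 1.710; IV = 1774 / 1070 ≈ 1.658.
|Δ from 1.500|: I 0.008; II 0.048; III 0.210; IV 0.158.

I, II, IV, III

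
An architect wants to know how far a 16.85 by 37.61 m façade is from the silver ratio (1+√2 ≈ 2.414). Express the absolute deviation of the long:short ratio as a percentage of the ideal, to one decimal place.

7.5%

Ratio = 37.61 / 16.85 ≈ 2.2320.
Ideal silver ratio ≈ 2.4142. |2.2320 − 2.4142| / 2.4142 ≈ 7.55% → 7.5%.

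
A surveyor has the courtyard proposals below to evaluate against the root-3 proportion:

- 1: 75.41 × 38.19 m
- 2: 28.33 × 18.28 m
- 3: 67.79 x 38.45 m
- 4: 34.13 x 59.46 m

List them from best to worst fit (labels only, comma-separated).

4, 3, 2, 1

Ratios: 1 = 75.41 / 38.19 ≈ 1.975; 2 = 28.33 / 18.28 ≈ 1.550; 3 = 67.79 / 38.45 ≈ 1.763; 4 = 59.46 / 34.13 ≈ 1.742.
|Δ from 1.732|: 1 0.243; 2 0.182; 3 0.031; 4 0.010.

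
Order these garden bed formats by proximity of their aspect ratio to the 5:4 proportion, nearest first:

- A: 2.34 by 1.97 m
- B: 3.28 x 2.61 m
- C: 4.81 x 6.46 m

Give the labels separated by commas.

Ratios: A = 2.34 / 1.97 ≈ 1.188; B = 3.28 / 2.61 ≈ 1.257; C = 6.46 / 4.81 ≈ 1.343.
|Δ from 1.250|: A 0.062; B 0.007; C 0.093.

B, A, C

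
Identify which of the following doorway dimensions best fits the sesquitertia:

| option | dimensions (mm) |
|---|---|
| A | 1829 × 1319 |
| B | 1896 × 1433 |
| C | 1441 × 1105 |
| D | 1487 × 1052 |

Target 4:3 ≈ 1.333.
A: 1.387 (Δ0.054)  B: 1.323 (Δ0.010)  C: 1.304 (Δ0.029)  D: 1.413 (Δ0.080)

B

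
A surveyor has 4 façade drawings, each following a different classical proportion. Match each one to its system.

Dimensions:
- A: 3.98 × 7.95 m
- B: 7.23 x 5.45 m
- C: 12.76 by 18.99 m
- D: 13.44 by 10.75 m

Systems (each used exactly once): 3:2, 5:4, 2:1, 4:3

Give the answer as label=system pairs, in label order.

A=2:1, B=4:3, C=3:2, D=5:4

Ratios: A ≈ 1.997; B ≈ 1.327; C ≈ 1.488; D ≈ 1.250.
Targets: 3:2 ≈ 1.500; 5:4 ≈ 1.250; 2:1 ≈ 2.000; 4:3 ≈ 1.333.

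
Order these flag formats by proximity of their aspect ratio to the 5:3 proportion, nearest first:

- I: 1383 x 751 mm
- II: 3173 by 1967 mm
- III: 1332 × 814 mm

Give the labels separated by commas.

III, II, I

I: 1383/751 ≈ 1.842 → |1.842 − 1.667| = 0.175
II: 3173/1967 ≈ 1.613 → |1.613 − 1.667| = 0.054
III: 1332/814 ≈ 1.636 → |1.636 − 1.667| = 0.031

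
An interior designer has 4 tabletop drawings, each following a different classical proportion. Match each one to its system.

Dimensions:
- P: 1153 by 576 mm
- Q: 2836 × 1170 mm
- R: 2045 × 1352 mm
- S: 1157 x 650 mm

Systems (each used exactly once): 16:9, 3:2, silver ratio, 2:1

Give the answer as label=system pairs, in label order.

Ratios: P ≈ 2.002; Q ≈ 2.424; R ≈ 1.513; S ≈ 1.780.
Targets: 16:9 ≈ 1.778; 3:2 ≈ 1.500; silver ratio ≈ 2.414; 2:1 ≈ 2.000.

P=2:1, Q=silver ratio, R=3:2, S=16:9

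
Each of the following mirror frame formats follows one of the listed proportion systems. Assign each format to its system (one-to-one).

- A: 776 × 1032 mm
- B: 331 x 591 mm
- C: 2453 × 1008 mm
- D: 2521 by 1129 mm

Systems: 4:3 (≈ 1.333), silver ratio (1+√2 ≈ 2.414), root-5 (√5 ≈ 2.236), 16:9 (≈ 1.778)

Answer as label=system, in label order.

A=4:3, B=16:9, C=silver ratio, D=root-5

A = 1032/776 ≈ 1.330 → 4:3 (1.333)
B = 591/331 ≈ 1.785 → 16:9 (1.778)
C = 2453/1008 ≈ 2.434 → silver ratio (2.414)
D = 2521/1129 ≈ 2.233 → root-5 (2.236)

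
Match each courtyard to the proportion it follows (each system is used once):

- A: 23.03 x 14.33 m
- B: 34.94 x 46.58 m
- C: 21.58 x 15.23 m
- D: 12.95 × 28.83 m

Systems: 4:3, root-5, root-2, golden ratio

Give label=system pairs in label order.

A = 23.03/14.33 ≈ 1.607 → golden ratio (1.618)
B = 46.58/34.94 ≈ 1.333 → 4:3 (1.333)
C = 21.58/15.23 ≈ 1.417 → root-2 (1.414)
D = 28.83/12.95 ≈ 2.226 → root-5 (2.236)

A=golden ratio, B=4:3, C=root-2, D=root-5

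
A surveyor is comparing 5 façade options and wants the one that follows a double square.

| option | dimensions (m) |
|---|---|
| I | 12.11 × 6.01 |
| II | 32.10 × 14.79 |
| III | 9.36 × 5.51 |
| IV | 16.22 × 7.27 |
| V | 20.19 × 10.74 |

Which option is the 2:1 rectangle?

I

Ratios (long/short): I ≈ 2.015; II ≈ 2.170; III ≈ 1.699; IV ≈ 2.231; V ≈ 1.880.
2:1 ≈ 2.000; option I is nearest (Δ 0.015).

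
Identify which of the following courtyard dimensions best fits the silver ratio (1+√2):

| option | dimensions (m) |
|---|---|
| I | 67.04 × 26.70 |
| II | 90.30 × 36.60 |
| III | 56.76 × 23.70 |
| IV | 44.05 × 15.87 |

III

Target silver ratio ≈ 2.414.
I: 2.511 (Δ0.097)  II: 2.467 (Δ0.053)  III: 2.395 (Δ0.019)  IV: 2.776 (Δ0.362)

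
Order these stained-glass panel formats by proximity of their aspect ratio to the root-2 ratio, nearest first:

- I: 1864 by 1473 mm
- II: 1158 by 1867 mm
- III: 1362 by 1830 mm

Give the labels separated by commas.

III, I, II

I: 1864/1473 ≈ 1.265 → |1.265 − 1.414| = 0.149
II: 1867/1158 ≈ 1.612 → |1.612 − 1.414| = 0.198
III: 1830/1362 ≈ 1.344 → |1.344 − 1.414| = 0.070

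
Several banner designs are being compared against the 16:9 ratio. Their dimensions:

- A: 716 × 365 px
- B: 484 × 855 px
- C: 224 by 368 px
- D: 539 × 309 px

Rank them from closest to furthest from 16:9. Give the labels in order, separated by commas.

B, D, C, A

Ratios: A = 716 / 365 ≈ 1.962; B = 855 / 484 ≈ 1.767; C = 368 / 224 ≈ 1.643; D = 539 / 309 ≈ 1.744.
|Δ from 1.778|: A 0.184; B 0.011; C 0.135; D 0.034.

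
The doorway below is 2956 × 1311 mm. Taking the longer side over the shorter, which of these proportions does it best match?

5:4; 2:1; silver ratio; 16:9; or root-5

root-5

2956/1311 ≈ 2.255. Nearest candidates are root-5 (2.236, off by 0.019) and silver ratio (2.414, off by 0.159).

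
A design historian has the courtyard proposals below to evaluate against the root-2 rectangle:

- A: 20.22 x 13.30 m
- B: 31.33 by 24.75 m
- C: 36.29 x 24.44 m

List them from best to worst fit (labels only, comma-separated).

C, A, B

A: 20.22/13.30 ≈ 1.520 → |1.520 − 1.414| = 0.106
B: 31.33/24.75 ≈ 1.266 → |1.266 − 1.414| = 0.148
C: 36.29/24.44 ≈ 1.485 → |1.485 − 1.414| = 0.071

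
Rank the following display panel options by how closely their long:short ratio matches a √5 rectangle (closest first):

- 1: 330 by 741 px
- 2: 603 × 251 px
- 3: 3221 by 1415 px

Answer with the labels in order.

1, 3, 2

Ratios: 1 = 741 / 330 ≈ 2.245; 2 = 603 / 251 ≈ 2.402; 3 = 3221 / 1415 ≈ 2.276.
|Δ from 2.236|: 1 0.009; 2 0.166; 3 0.040.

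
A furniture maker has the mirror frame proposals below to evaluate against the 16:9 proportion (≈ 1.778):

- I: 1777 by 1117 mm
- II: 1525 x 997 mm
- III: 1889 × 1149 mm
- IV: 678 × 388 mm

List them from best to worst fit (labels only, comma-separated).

I: 1777/1117 ≈ 1.591 → |1.591 − 1.778| = 0.187
II: 1525/997 ≈ 1.530 → |1.530 − 1.778| = 0.248
III: 1889/1149 ≈ 1.644 → |1.644 − 1.778| = 0.134
IV: 678/388 ≈ 1.747 → |1.747 − 1.778| = 0.031

IV, III, I, II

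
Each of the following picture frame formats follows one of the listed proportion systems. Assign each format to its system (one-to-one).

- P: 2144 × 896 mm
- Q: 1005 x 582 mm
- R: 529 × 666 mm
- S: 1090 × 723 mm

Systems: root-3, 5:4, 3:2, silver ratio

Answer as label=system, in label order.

P=silver ratio, Q=root-3, R=5:4, S=3:2

Ratios: P ≈ 2.393; Q ≈ 1.727; R ≈ 1.259; S ≈ 1.508.
Targets: root-3 ≈ 1.732; 5:4 ≈ 1.250; 3:2 ≈ 1.500; silver ratio ≈ 2.414.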